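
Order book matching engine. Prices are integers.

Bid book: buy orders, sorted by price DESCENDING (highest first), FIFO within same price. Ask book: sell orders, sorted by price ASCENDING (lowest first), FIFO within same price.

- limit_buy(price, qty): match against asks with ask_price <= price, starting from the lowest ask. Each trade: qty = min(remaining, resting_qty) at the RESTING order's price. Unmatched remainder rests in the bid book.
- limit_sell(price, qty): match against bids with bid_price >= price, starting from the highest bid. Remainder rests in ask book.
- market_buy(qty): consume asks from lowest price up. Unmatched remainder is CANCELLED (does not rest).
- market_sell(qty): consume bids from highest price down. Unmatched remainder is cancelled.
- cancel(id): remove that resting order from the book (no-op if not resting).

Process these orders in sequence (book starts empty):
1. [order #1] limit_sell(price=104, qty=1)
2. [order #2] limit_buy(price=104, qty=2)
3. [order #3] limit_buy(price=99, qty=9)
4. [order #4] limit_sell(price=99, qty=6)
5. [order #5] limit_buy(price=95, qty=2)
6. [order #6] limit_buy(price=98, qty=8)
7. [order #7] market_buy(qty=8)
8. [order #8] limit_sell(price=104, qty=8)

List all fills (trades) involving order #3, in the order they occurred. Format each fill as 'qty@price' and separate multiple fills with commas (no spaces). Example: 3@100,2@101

After op 1 [order #1] limit_sell(price=104, qty=1): fills=none; bids=[-] asks=[#1:1@104]
After op 2 [order #2] limit_buy(price=104, qty=2): fills=#2x#1:1@104; bids=[#2:1@104] asks=[-]
After op 3 [order #3] limit_buy(price=99, qty=9): fills=none; bids=[#2:1@104 #3:9@99] asks=[-]
After op 4 [order #4] limit_sell(price=99, qty=6): fills=#2x#4:1@104 #3x#4:5@99; bids=[#3:4@99] asks=[-]
After op 5 [order #5] limit_buy(price=95, qty=2): fills=none; bids=[#3:4@99 #5:2@95] asks=[-]
After op 6 [order #6] limit_buy(price=98, qty=8): fills=none; bids=[#3:4@99 #6:8@98 #5:2@95] asks=[-]
After op 7 [order #7] market_buy(qty=8): fills=none; bids=[#3:4@99 #6:8@98 #5:2@95] asks=[-]
After op 8 [order #8] limit_sell(price=104, qty=8): fills=none; bids=[#3:4@99 #6:8@98 #5:2@95] asks=[#8:8@104]

Answer: 5@99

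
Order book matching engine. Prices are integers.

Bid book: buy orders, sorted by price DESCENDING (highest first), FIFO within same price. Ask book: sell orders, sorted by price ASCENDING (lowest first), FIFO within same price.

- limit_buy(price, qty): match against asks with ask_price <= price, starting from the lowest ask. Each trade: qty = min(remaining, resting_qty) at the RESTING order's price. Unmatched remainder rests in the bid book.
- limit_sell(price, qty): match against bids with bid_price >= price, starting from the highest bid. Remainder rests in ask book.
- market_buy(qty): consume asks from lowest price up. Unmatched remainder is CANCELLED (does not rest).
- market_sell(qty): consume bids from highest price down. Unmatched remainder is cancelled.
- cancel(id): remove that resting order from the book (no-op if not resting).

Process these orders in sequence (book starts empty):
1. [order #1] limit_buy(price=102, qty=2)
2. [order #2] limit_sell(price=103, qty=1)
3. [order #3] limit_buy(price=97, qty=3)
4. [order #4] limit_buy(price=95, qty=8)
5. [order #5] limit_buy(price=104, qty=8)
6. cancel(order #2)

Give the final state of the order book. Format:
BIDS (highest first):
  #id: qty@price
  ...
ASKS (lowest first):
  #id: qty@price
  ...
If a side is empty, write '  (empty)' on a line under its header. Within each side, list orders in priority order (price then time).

After op 1 [order #1] limit_buy(price=102, qty=2): fills=none; bids=[#1:2@102] asks=[-]
After op 2 [order #2] limit_sell(price=103, qty=1): fills=none; bids=[#1:2@102] asks=[#2:1@103]
After op 3 [order #3] limit_buy(price=97, qty=3): fills=none; bids=[#1:2@102 #3:3@97] asks=[#2:1@103]
After op 4 [order #4] limit_buy(price=95, qty=8): fills=none; bids=[#1:2@102 #3:3@97 #4:8@95] asks=[#2:1@103]
After op 5 [order #5] limit_buy(price=104, qty=8): fills=#5x#2:1@103; bids=[#5:7@104 #1:2@102 #3:3@97 #4:8@95] asks=[-]
After op 6 cancel(order #2): fills=none; bids=[#5:7@104 #1:2@102 #3:3@97 #4:8@95] asks=[-]

Answer: BIDS (highest first):
  #5: 7@104
  #1: 2@102
  #3: 3@97
  #4: 8@95
ASKS (lowest first):
  (empty)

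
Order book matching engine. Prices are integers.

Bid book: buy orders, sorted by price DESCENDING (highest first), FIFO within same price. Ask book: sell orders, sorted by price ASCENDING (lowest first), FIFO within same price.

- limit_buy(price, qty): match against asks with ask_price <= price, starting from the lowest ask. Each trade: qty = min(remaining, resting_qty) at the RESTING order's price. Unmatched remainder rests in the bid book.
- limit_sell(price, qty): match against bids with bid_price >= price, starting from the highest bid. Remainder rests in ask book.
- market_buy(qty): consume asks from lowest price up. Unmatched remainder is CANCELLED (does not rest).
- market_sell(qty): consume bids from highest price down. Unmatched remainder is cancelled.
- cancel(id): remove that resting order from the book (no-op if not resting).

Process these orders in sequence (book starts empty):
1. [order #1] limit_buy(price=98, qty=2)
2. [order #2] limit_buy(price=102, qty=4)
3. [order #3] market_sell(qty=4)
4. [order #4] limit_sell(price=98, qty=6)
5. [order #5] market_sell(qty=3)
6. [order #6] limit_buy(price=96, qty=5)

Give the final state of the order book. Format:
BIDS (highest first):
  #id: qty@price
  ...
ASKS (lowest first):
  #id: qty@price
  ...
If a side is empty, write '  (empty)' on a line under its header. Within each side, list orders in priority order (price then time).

After op 1 [order #1] limit_buy(price=98, qty=2): fills=none; bids=[#1:2@98] asks=[-]
After op 2 [order #2] limit_buy(price=102, qty=4): fills=none; bids=[#2:4@102 #1:2@98] asks=[-]
After op 3 [order #3] market_sell(qty=4): fills=#2x#3:4@102; bids=[#1:2@98] asks=[-]
After op 4 [order #4] limit_sell(price=98, qty=6): fills=#1x#4:2@98; bids=[-] asks=[#4:4@98]
After op 5 [order #5] market_sell(qty=3): fills=none; bids=[-] asks=[#4:4@98]
After op 6 [order #6] limit_buy(price=96, qty=5): fills=none; bids=[#6:5@96] asks=[#4:4@98]

Answer: BIDS (highest first):
  #6: 5@96
ASKS (lowest first):
  #4: 4@98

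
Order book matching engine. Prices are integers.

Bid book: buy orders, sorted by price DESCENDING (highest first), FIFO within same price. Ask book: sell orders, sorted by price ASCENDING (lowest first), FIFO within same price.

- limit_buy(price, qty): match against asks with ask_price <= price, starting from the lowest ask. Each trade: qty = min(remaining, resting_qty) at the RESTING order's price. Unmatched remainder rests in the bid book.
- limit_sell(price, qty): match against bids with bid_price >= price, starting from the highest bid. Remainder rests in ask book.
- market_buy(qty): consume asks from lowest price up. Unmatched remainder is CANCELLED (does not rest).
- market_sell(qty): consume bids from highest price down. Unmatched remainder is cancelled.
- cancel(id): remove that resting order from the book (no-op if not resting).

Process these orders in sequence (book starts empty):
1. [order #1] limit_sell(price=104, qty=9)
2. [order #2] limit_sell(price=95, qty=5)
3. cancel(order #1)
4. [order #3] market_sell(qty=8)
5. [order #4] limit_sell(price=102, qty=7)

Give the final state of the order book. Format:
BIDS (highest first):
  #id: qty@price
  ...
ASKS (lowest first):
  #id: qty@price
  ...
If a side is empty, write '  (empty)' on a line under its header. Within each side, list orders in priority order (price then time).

Answer: BIDS (highest first):
  (empty)
ASKS (lowest first):
  #2: 5@95
  #4: 7@102

Derivation:
After op 1 [order #1] limit_sell(price=104, qty=9): fills=none; bids=[-] asks=[#1:9@104]
After op 2 [order #2] limit_sell(price=95, qty=5): fills=none; bids=[-] asks=[#2:5@95 #1:9@104]
After op 3 cancel(order #1): fills=none; bids=[-] asks=[#2:5@95]
After op 4 [order #3] market_sell(qty=8): fills=none; bids=[-] asks=[#2:5@95]
After op 5 [order #4] limit_sell(price=102, qty=7): fills=none; bids=[-] asks=[#2:5@95 #4:7@102]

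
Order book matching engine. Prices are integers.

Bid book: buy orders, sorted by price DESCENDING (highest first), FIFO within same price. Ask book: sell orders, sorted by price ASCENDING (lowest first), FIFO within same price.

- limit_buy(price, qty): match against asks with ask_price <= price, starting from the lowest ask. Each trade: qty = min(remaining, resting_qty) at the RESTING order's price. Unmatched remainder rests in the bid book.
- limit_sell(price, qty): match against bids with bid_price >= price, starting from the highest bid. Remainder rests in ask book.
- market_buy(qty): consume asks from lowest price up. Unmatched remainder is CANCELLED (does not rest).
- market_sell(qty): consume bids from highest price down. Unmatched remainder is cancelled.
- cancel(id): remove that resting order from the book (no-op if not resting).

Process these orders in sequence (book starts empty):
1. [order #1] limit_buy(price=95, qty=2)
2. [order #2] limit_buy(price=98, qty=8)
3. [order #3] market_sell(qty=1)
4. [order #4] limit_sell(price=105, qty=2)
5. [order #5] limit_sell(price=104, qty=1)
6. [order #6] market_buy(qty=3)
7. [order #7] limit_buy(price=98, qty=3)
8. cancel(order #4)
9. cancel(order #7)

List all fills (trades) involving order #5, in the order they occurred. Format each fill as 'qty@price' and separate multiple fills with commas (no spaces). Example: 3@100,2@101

After op 1 [order #1] limit_buy(price=95, qty=2): fills=none; bids=[#1:2@95] asks=[-]
After op 2 [order #2] limit_buy(price=98, qty=8): fills=none; bids=[#2:8@98 #1:2@95] asks=[-]
After op 3 [order #3] market_sell(qty=1): fills=#2x#3:1@98; bids=[#2:7@98 #1:2@95] asks=[-]
After op 4 [order #4] limit_sell(price=105, qty=2): fills=none; bids=[#2:7@98 #1:2@95] asks=[#4:2@105]
After op 5 [order #5] limit_sell(price=104, qty=1): fills=none; bids=[#2:7@98 #1:2@95] asks=[#5:1@104 #4:2@105]
After op 6 [order #6] market_buy(qty=3): fills=#6x#5:1@104 #6x#4:2@105; bids=[#2:7@98 #1:2@95] asks=[-]
After op 7 [order #7] limit_buy(price=98, qty=3): fills=none; bids=[#2:7@98 #7:3@98 #1:2@95] asks=[-]
After op 8 cancel(order #4): fills=none; bids=[#2:7@98 #7:3@98 #1:2@95] asks=[-]
After op 9 cancel(order #7): fills=none; bids=[#2:7@98 #1:2@95] asks=[-]

Answer: 1@104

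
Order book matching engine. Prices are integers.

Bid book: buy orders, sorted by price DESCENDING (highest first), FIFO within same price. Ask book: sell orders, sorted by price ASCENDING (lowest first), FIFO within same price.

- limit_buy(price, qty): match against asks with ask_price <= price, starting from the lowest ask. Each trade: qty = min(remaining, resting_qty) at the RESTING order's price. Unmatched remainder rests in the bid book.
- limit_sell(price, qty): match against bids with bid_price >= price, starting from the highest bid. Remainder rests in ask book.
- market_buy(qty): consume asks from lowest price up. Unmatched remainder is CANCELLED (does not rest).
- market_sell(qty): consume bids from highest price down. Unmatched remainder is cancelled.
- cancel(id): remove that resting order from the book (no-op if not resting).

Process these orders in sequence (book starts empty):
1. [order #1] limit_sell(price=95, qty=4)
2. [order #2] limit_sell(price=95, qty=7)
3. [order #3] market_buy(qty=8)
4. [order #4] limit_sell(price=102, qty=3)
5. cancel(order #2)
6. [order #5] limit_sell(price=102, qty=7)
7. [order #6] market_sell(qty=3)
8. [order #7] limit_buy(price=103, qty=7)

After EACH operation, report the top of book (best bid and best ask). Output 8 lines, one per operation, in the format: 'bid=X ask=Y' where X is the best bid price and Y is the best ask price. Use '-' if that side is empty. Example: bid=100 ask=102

After op 1 [order #1] limit_sell(price=95, qty=4): fills=none; bids=[-] asks=[#1:4@95]
After op 2 [order #2] limit_sell(price=95, qty=7): fills=none; bids=[-] asks=[#1:4@95 #2:7@95]
After op 3 [order #3] market_buy(qty=8): fills=#3x#1:4@95 #3x#2:4@95; bids=[-] asks=[#2:3@95]
After op 4 [order #4] limit_sell(price=102, qty=3): fills=none; bids=[-] asks=[#2:3@95 #4:3@102]
After op 5 cancel(order #2): fills=none; bids=[-] asks=[#4:3@102]
After op 6 [order #5] limit_sell(price=102, qty=7): fills=none; bids=[-] asks=[#4:3@102 #5:7@102]
After op 7 [order #6] market_sell(qty=3): fills=none; bids=[-] asks=[#4:3@102 #5:7@102]
After op 8 [order #7] limit_buy(price=103, qty=7): fills=#7x#4:3@102 #7x#5:4@102; bids=[-] asks=[#5:3@102]

Answer: bid=- ask=95
bid=- ask=95
bid=- ask=95
bid=- ask=95
bid=- ask=102
bid=- ask=102
bid=- ask=102
bid=- ask=102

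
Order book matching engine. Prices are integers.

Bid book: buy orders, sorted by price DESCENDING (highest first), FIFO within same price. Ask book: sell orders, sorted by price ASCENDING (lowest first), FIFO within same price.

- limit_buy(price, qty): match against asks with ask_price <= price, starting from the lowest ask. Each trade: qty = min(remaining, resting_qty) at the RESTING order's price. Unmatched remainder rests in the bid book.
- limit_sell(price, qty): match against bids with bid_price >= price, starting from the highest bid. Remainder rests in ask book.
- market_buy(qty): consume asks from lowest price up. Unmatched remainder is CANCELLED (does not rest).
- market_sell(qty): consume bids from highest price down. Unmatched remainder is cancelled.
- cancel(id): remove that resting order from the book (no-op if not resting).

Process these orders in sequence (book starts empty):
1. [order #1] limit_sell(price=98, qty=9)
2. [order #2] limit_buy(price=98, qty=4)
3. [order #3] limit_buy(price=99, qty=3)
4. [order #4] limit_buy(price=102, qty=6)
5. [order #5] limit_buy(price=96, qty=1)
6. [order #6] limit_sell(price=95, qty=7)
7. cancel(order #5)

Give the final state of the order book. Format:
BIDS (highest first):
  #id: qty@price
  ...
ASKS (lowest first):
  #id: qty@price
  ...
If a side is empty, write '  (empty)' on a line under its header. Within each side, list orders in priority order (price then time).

Answer: BIDS (highest first):
  (empty)
ASKS (lowest first):
  #6: 2@95

Derivation:
After op 1 [order #1] limit_sell(price=98, qty=9): fills=none; bids=[-] asks=[#1:9@98]
After op 2 [order #2] limit_buy(price=98, qty=4): fills=#2x#1:4@98; bids=[-] asks=[#1:5@98]
After op 3 [order #3] limit_buy(price=99, qty=3): fills=#3x#1:3@98; bids=[-] asks=[#1:2@98]
After op 4 [order #4] limit_buy(price=102, qty=6): fills=#4x#1:2@98; bids=[#4:4@102] asks=[-]
After op 5 [order #5] limit_buy(price=96, qty=1): fills=none; bids=[#4:4@102 #5:1@96] asks=[-]
After op 6 [order #6] limit_sell(price=95, qty=7): fills=#4x#6:4@102 #5x#6:1@96; bids=[-] asks=[#6:2@95]
After op 7 cancel(order #5): fills=none; bids=[-] asks=[#6:2@95]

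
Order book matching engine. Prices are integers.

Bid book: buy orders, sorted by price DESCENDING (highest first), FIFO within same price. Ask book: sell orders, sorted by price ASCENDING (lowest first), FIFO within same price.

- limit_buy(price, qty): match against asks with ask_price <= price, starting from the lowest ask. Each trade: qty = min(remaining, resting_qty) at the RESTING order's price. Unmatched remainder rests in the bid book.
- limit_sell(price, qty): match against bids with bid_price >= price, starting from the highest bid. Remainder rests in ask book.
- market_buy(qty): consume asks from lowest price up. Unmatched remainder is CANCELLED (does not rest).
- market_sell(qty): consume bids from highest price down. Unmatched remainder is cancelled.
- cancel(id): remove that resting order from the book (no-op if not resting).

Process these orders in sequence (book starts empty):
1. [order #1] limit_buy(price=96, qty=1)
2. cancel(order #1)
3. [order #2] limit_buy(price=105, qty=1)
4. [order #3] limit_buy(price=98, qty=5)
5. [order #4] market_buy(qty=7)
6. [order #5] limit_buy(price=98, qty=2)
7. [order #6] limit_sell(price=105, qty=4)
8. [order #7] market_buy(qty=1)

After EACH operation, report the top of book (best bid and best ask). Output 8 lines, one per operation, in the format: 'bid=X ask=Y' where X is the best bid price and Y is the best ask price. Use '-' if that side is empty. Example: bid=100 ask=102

After op 1 [order #1] limit_buy(price=96, qty=1): fills=none; bids=[#1:1@96] asks=[-]
After op 2 cancel(order #1): fills=none; bids=[-] asks=[-]
After op 3 [order #2] limit_buy(price=105, qty=1): fills=none; bids=[#2:1@105] asks=[-]
After op 4 [order #3] limit_buy(price=98, qty=5): fills=none; bids=[#2:1@105 #3:5@98] asks=[-]
After op 5 [order #4] market_buy(qty=7): fills=none; bids=[#2:1@105 #3:5@98] asks=[-]
After op 6 [order #5] limit_buy(price=98, qty=2): fills=none; bids=[#2:1@105 #3:5@98 #5:2@98] asks=[-]
After op 7 [order #6] limit_sell(price=105, qty=4): fills=#2x#6:1@105; bids=[#3:5@98 #5:2@98] asks=[#6:3@105]
After op 8 [order #7] market_buy(qty=1): fills=#7x#6:1@105; bids=[#3:5@98 #5:2@98] asks=[#6:2@105]

Answer: bid=96 ask=-
bid=- ask=-
bid=105 ask=-
bid=105 ask=-
bid=105 ask=-
bid=105 ask=-
bid=98 ask=105
bid=98 ask=105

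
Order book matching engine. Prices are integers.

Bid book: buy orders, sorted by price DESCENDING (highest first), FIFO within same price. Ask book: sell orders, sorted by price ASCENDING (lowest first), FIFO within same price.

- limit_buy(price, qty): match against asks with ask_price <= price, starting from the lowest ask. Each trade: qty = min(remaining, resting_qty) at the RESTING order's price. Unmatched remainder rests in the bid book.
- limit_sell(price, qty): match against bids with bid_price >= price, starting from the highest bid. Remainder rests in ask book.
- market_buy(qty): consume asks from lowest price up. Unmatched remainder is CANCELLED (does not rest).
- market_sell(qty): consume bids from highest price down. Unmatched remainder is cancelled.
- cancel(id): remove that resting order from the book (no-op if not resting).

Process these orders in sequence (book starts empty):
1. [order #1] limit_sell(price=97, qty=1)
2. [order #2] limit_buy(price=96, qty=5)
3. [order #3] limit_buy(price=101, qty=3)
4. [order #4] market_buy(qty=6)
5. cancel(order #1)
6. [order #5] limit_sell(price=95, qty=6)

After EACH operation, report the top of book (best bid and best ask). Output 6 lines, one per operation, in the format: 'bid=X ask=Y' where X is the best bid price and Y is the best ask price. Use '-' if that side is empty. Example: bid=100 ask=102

Answer: bid=- ask=97
bid=96 ask=97
bid=101 ask=-
bid=101 ask=-
bid=101 ask=-
bid=96 ask=-

Derivation:
After op 1 [order #1] limit_sell(price=97, qty=1): fills=none; bids=[-] asks=[#1:1@97]
After op 2 [order #2] limit_buy(price=96, qty=5): fills=none; bids=[#2:5@96] asks=[#1:1@97]
After op 3 [order #3] limit_buy(price=101, qty=3): fills=#3x#1:1@97; bids=[#3:2@101 #2:5@96] asks=[-]
After op 4 [order #4] market_buy(qty=6): fills=none; bids=[#3:2@101 #2:5@96] asks=[-]
After op 5 cancel(order #1): fills=none; bids=[#3:2@101 #2:5@96] asks=[-]
After op 6 [order #5] limit_sell(price=95, qty=6): fills=#3x#5:2@101 #2x#5:4@96; bids=[#2:1@96] asks=[-]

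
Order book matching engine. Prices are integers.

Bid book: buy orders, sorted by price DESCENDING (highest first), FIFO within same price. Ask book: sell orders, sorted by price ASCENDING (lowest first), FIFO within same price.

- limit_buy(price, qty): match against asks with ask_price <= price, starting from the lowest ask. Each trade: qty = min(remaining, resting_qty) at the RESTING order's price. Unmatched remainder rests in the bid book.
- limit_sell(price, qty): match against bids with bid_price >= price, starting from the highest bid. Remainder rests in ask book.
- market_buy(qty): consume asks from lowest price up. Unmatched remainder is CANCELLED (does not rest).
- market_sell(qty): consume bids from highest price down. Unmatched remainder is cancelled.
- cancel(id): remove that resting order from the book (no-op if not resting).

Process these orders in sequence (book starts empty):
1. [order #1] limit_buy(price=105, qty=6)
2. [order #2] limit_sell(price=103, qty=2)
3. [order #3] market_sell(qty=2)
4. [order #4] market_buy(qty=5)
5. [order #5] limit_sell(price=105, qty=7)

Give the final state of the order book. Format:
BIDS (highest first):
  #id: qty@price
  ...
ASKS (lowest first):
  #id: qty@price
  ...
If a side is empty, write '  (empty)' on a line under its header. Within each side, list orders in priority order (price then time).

Answer: BIDS (highest first):
  (empty)
ASKS (lowest first):
  #5: 5@105

Derivation:
After op 1 [order #1] limit_buy(price=105, qty=6): fills=none; bids=[#1:6@105] asks=[-]
After op 2 [order #2] limit_sell(price=103, qty=2): fills=#1x#2:2@105; bids=[#1:4@105] asks=[-]
After op 3 [order #3] market_sell(qty=2): fills=#1x#3:2@105; bids=[#1:2@105] asks=[-]
After op 4 [order #4] market_buy(qty=5): fills=none; bids=[#1:2@105] asks=[-]
After op 5 [order #5] limit_sell(price=105, qty=7): fills=#1x#5:2@105; bids=[-] asks=[#5:5@105]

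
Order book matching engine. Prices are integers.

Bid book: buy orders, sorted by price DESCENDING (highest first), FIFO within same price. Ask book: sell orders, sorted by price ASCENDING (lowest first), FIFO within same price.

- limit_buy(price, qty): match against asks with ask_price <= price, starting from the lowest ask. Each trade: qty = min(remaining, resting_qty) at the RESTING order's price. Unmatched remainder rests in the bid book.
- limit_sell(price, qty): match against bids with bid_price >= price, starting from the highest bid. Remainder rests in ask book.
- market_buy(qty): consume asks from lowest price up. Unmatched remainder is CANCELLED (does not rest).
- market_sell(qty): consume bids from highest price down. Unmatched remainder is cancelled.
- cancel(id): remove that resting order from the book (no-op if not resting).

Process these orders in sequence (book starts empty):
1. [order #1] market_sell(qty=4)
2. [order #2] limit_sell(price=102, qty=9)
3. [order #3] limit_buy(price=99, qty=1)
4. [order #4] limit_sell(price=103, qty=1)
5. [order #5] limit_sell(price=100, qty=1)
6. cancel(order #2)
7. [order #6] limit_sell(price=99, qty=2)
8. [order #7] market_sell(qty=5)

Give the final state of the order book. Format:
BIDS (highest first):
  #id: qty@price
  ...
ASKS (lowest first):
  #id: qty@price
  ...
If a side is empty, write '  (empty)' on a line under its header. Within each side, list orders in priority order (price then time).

Answer: BIDS (highest first):
  (empty)
ASKS (lowest first):
  #6: 1@99
  #5: 1@100
  #4: 1@103

Derivation:
After op 1 [order #1] market_sell(qty=4): fills=none; bids=[-] asks=[-]
After op 2 [order #2] limit_sell(price=102, qty=9): fills=none; bids=[-] asks=[#2:9@102]
After op 3 [order #3] limit_buy(price=99, qty=1): fills=none; bids=[#3:1@99] asks=[#2:9@102]
After op 4 [order #4] limit_sell(price=103, qty=1): fills=none; bids=[#3:1@99] asks=[#2:9@102 #4:1@103]
After op 5 [order #5] limit_sell(price=100, qty=1): fills=none; bids=[#3:1@99] asks=[#5:1@100 #2:9@102 #4:1@103]
After op 6 cancel(order #2): fills=none; bids=[#3:1@99] asks=[#5:1@100 #4:1@103]
After op 7 [order #6] limit_sell(price=99, qty=2): fills=#3x#6:1@99; bids=[-] asks=[#6:1@99 #5:1@100 #4:1@103]
After op 8 [order #7] market_sell(qty=5): fills=none; bids=[-] asks=[#6:1@99 #5:1@100 #4:1@103]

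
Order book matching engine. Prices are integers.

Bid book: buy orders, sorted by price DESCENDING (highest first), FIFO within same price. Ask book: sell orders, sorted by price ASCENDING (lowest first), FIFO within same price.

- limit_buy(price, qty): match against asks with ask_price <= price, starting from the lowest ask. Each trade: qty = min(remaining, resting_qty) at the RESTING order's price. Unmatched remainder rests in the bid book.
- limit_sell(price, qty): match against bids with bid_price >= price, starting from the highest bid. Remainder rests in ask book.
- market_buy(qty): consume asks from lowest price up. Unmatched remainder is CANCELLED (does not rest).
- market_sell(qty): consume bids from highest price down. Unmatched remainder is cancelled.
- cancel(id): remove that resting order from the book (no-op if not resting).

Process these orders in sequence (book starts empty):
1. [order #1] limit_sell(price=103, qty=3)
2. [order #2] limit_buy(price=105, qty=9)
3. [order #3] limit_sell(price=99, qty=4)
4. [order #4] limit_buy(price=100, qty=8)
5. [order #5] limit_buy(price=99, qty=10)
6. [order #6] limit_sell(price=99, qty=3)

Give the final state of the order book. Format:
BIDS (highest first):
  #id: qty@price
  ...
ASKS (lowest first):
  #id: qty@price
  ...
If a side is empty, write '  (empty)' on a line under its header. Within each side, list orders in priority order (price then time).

After op 1 [order #1] limit_sell(price=103, qty=3): fills=none; bids=[-] asks=[#1:3@103]
After op 2 [order #2] limit_buy(price=105, qty=9): fills=#2x#1:3@103; bids=[#2:6@105] asks=[-]
After op 3 [order #3] limit_sell(price=99, qty=4): fills=#2x#3:4@105; bids=[#2:2@105] asks=[-]
After op 4 [order #4] limit_buy(price=100, qty=8): fills=none; bids=[#2:2@105 #4:8@100] asks=[-]
After op 5 [order #5] limit_buy(price=99, qty=10): fills=none; bids=[#2:2@105 #4:8@100 #5:10@99] asks=[-]
After op 6 [order #6] limit_sell(price=99, qty=3): fills=#2x#6:2@105 #4x#6:1@100; bids=[#4:7@100 #5:10@99] asks=[-]

Answer: BIDS (highest first):
  #4: 7@100
  #5: 10@99
ASKS (lowest first):
  (empty)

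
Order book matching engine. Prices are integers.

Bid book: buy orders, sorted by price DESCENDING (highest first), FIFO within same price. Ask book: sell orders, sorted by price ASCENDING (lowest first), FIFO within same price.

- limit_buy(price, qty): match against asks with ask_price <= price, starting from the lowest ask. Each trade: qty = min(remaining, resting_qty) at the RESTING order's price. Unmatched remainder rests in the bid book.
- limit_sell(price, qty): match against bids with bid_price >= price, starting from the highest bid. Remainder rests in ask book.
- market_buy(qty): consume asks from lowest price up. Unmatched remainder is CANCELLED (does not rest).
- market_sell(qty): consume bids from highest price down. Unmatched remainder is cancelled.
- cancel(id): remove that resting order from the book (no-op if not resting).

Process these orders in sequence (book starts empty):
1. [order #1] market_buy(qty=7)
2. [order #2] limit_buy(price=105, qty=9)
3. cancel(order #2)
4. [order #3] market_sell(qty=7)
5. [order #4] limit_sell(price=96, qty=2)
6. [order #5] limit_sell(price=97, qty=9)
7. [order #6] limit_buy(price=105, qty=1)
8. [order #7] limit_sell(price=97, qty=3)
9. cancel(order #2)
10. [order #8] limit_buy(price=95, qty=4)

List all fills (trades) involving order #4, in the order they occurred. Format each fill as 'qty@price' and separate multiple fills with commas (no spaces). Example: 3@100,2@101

After op 1 [order #1] market_buy(qty=7): fills=none; bids=[-] asks=[-]
After op 2 [order #2] limit_buy(price=105, qty=9): fills=none; bids=[#2:9@105] asks=[-]
After op 3 cancel(order #2): fills=none; bids=[-] asks=[-]
After op 4 [order #3] market_sell(qty=7): fills=none; bids=[-] asks=[-]
After op 5 [order #4] limit_sell(price=96, qty=2): fills=none; bids=[-] asks=[#4:2@96]
After op 6 [order #5] limit_sell(price=97, qty=9): fills=none; bids=[-] asks=[#4:2@96 #5:9@97]
After op 7 [order #6] limit_buy(price=105, qty=1): fills=#6x#4:1@96; bids=[-] asks=[#4:1@96 #5:9@97]
After op 8 [order #7] limit_sell(price=97, qty=3): fills=none; bids=[-] asks=[#4:1@96 #5:9@97 #7:3@97]
After op 9 cancel(order #2): fills=none; bids=[-] asks=[#4:1@96 #5:9@97 #7:3@97]
After op 10 [order #8] limit_buy(price=95, qty=4): fills=none; bids=[#8:4@95] asks=[#4:1@96 #5:9@97 #7:3@97]

Answer: 1@96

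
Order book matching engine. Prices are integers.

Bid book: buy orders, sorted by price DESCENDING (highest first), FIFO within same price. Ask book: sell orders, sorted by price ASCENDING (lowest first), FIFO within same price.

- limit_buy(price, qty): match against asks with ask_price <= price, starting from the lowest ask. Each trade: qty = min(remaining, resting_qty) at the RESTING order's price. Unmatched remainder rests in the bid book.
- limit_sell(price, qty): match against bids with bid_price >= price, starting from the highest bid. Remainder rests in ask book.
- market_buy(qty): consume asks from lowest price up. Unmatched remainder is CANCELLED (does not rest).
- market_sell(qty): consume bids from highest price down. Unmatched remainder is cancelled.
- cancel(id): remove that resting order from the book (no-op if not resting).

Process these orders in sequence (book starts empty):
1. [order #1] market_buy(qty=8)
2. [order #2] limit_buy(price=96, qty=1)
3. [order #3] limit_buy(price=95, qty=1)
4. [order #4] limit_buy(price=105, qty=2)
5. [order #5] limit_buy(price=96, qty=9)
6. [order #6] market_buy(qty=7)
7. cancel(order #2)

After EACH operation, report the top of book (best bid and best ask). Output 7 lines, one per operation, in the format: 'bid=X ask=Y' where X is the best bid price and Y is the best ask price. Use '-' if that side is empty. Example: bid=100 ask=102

After op 1 [order #1] market_buy(qty=8): fills=none; bids=[-] asks=[-]
After op 2 [order #2] limit_buy(price=96, qty=1): fills=none; bids=[#2:1@96] asks=[-]
After op 3 [order #3] limit_buy(price=95, qty=1): fills=none; bids=[#2:1@96 #3:1@95] asks=[-]
After op 4 [order #4] limit_buy(price=105, qty=2): fills=none; bids=[#4:2@105 #2:1@96 #3:1@95] asks=[-]
After op 5 [order #5] limit_buy(price=96, qty=9): fills=none; bids=[#4:2@105 #2:1@96 #5:9@96 #3:1@95] asks=[-]
After op 6 [order #6] market_buy(qty=7): fills=none; bids=[#4:2@105 #2:1@96 #5:9@96 #3:1@95] asks=[-]
After op 7 cancel(order #2): fills=none; bids=[#4:2@105 #5:9@96 #3:1@95] asks=[-]

Answer: bid=- ask=-
bid=96 ask=-
bid=96 ask=-
bid=105 ask=-
bid=105 ask=-
bid=105 ask=-
bid=105 ask=-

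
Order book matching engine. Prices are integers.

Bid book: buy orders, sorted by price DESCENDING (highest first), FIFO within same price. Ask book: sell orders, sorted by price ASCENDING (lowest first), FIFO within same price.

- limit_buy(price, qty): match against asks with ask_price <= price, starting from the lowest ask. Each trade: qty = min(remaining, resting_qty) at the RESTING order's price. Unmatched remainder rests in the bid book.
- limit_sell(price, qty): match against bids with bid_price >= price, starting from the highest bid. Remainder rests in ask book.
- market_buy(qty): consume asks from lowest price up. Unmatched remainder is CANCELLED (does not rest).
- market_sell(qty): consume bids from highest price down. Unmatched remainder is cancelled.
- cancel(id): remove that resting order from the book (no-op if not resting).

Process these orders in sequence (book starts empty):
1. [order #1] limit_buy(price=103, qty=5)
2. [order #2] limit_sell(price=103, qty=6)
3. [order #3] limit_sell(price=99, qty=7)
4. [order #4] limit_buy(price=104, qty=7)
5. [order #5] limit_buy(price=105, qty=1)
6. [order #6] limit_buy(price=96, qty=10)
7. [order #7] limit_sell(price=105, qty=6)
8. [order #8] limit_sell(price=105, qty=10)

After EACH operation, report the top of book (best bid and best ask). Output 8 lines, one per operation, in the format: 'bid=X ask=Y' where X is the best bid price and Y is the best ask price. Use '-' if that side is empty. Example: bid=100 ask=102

Answer: bid=103 ask=-
bid=- ask=103
bid=- ask=99
bid=- ask=103
bid=- ask=-
bid=96 ask=-
bid=96 ask=105
bid=96 ask=105

Derivation:
After op 1 [order #1] limit_buy(price=103, qty=5): fills=none; bids=[#1:5@103] asks=[-]
After op 2 [order #2] limit_sell(price=103, qty=6): fills=#1x#2:5@103; bids=[-] asks=[#2:1@103]
After op 3 [order #3] limit_sell(price=99, qty=7): fills=none; bids=[-] asks=[#3:7@99 #2:1@103]
After op 4 [order #4] limit_buy(price=104, qty=7): fills=#4x#3:7@99; bids=[-] asks=[#2:1@103]
After op 5 [order #5] limit_buy(price=105, qty=1): fills=#5x#2:1@103; bids=[-] asks=[-]
After op 6 [order #6] limit_buy(price=96, qty=10): fills=none; bids=[#6:10@96] asks=[-]
After op 7 [order #7] limit_sell(price=105, qty=6): fills=none; bids=[#6:10@96] asks=[#7:6@105]
After op 8 [order #8] limit_sell(price=105, qty=10): fills=none; bids=[#6:10@96] asks=[#7:6@105 #8:10@105]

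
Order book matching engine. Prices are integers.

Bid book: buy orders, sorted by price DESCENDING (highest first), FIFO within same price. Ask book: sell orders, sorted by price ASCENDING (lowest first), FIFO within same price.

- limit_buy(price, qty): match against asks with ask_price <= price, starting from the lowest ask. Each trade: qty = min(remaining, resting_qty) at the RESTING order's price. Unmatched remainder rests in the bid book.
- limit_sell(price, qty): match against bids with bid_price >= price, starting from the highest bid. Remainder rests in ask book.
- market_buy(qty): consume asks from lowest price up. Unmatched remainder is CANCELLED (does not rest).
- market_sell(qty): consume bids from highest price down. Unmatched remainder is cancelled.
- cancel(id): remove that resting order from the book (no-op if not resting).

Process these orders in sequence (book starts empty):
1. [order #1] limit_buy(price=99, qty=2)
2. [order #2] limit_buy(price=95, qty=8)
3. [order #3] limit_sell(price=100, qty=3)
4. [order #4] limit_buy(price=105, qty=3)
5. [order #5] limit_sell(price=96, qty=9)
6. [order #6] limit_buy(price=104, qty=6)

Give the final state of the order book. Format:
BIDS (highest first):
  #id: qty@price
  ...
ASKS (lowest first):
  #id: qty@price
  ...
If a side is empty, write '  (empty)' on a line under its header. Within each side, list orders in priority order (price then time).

After op 1 [order #1] limit_buy(price=99, qty=2): fills=none; bids=[#1:2@99] asks=[-]
After op 2 [order #2] limit_buy(price=95, qty=8): fills=none; bids=[#1:2@99 #2:8@95] asks=[-]
After op 3 [order #3] limit_sell(price=100, qty=3): fills=none; bids=[#1:2@99 #2:8@95] asks=[#3:3@100]
After op 4 [order #4] limit_buy(price=105, qty=3): fills=#4x#3:3@100; bids=[#1:2@99 #2:8@95] asks=[-]
After op 5 [order #5] limit_sell(price=96, qty=9): fills=#1x#5:2@99; bids=[#2:8@95] asks=[#5:7@96]
After op 6 [order #6] limit_buy(price=104, qty=6): fills=#6x#5:6@96; bids=[#2:8@95] asks=[#5:1@96]

Answer: BIDS (highest first):
  #2: 8@95
ASKS (lowest first):
  #5: 1@96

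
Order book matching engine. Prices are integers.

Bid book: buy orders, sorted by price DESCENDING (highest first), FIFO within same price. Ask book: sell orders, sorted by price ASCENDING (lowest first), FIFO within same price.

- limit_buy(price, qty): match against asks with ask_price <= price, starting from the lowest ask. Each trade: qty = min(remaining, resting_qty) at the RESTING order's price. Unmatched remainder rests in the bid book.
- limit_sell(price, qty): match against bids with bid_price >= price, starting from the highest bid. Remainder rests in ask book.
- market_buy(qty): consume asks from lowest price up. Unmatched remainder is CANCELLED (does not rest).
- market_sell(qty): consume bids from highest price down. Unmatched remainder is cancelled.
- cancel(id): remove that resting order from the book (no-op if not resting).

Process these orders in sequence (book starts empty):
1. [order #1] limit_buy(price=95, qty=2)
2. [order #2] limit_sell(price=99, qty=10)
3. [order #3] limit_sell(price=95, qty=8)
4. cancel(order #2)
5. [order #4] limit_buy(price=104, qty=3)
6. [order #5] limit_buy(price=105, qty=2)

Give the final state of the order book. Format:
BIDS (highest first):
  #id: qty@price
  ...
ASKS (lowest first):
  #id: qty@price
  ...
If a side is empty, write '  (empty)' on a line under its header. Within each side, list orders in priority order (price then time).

After op 1 [order #1] limit_buy(price=95, qty=2): fills=none; bids=[#1:2@95] asks=[-]
After op 2 [order #2] limit_sell(price=99, qty=10): fills=none; bids=[#1:2@95] asks=[#2:10@99]
After op 3 [order #3] limit_sell(price=95, qty=8): fills=#1x#3:2@95; bids=[-] asks=[#3:6@95 #2:10@99]
After op 4 cancel(order #2): fills=none; bids=[-] asks=[#3:6@95]
After op 5 [order #4] limit_buy(price=104, qty=3): fills=#4x#3:3@95; bids=[-] asks=[#3:3@95]
After op 6 [order #5] limit_buy(price=105, qty=2): fills=#5x#3:2@95; bids=[-] asks=[#3:1@95]

Answer: BIDS (highest first):
  (empty)
ASKS (lowest first):
  #3: 1@95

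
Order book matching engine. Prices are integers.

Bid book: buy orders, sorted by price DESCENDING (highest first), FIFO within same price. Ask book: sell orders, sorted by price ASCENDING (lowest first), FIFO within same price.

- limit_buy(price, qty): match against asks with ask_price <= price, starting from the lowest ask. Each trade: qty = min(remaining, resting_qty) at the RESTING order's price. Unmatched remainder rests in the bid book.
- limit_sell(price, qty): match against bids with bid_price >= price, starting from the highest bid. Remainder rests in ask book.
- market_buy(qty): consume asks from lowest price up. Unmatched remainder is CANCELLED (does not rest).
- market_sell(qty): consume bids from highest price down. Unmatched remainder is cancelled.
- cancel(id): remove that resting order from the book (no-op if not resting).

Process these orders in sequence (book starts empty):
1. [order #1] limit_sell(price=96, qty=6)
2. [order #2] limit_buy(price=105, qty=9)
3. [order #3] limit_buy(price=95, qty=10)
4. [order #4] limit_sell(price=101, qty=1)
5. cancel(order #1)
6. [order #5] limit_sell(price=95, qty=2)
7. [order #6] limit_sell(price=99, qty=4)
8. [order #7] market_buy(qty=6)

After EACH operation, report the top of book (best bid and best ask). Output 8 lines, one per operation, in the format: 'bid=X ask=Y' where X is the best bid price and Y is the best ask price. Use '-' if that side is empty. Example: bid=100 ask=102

After op 1 [order #1] limit_sell(price=96, qty=6): fills=none; bids=[-] asks=[#1:6@96]
After op 2 [order #2] limit_buy(price=105, qty=9): fills=#2x#1:6@96; bids=[#2:3@105] asks=[-]
After op 3 [order #3] limit_buy(price=95, qty=10): fills=none; bids=[#2:3@105 #3:10@95] asks=[-]
After op 4 [order #4] limit_sell(price=101, qty=1): fills=#2x#4:1@105; bids=[#2:2@105 #3:10@95] asks=[-]
After op 5 cancel(order #1): fills=none; bids=[#2:2@105 #3:10@95] asks=[-]
After op 6 [order #5] limit_sell(price=95, qty=2): fills=#2x#5:2@105; bids=[#3:10@95] asks=[-]
After op 7 [order #6] limit_sell(price=99, qty=4): fills=none; bids=[#3:10@95] asks=[#6:4@99]
After op 8 [order #7] market_buy(qty=6): fills=#7x#6:4@99; bids=[#3:10@95] asks=[-]

Answer: bid=- ask=96
bid=105 ask=-
bid=105 ask=-
bid=105 ask=-
bid=105 ask=-
bid=95 ask=-
bid=95 ask=99
bid=95 ask=-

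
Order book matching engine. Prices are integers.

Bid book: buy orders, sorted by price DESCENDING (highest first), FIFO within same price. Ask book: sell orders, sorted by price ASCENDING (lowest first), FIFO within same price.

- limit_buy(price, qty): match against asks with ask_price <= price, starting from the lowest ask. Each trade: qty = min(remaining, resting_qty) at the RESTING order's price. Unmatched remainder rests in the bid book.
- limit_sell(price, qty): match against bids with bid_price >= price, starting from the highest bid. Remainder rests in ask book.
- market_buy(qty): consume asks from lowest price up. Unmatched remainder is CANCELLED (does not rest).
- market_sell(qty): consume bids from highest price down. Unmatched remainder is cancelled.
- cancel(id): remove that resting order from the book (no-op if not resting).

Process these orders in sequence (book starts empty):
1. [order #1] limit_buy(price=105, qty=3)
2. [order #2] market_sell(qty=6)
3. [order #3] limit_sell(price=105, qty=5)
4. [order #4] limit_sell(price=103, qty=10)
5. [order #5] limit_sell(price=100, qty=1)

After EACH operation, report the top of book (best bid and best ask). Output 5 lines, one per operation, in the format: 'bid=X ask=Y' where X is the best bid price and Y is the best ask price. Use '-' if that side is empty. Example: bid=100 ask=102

Answer: bid=105 ask=-
bid=- ask=-
bid=- ask=105
bid=- ask=103
bid=- ask=100

Derivation:
After op 1 [order #1] limit_buy(price=105, qty=3): fills=none; bids=[#1:3@105] asks=[-]
After op 2 [order #2] market_sell(qty=6): fills=#1x#2:3@105; bids=[-] asks=[-]
After op 3 [order #3] limit_sell(price=105, qty=5): fills=none; bids=[-] asks=[#3:5@105]
After op 4 [order #4] limit_sell(price=103, qty=10): fills=none; bids=[-] asks=[#4:10@103 #3:5@105]
After op 5 [order #5] limit_sell(price=100, qty=1): fills=none; bids=[-] asks=[#5:1@100 #4:10@103 #3:5@105]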